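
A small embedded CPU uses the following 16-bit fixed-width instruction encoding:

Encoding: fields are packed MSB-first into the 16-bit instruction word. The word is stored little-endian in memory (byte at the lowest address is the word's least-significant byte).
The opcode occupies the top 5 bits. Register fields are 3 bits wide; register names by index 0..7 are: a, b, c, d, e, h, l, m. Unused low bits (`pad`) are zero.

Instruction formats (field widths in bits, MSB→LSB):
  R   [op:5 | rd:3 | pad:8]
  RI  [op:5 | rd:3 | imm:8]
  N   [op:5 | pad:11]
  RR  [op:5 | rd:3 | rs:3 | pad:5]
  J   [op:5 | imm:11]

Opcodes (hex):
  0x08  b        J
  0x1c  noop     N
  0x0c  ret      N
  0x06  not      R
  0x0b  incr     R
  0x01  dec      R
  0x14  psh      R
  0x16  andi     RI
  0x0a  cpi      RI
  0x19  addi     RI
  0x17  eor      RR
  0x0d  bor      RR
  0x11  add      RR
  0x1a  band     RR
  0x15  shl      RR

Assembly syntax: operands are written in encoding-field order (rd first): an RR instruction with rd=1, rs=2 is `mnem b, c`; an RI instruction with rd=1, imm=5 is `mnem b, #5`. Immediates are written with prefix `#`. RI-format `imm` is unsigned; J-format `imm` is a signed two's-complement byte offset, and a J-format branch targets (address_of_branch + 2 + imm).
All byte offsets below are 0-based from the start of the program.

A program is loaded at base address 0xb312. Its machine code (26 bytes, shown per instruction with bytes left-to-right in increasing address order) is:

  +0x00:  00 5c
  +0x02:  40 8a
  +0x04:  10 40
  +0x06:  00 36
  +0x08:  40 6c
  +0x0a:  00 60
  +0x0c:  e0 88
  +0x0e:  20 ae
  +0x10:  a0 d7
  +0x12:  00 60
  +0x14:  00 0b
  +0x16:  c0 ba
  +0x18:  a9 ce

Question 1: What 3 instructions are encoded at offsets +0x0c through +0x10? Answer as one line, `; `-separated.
add a, m; shl l, b; band m, h

[0c] e0 88 → 0x88e0
  op=0x88e0>>11=0x11 ⇒ add (RR)
  [10:8] rd=0 = a
  [7:5] rs=7 = m
[0e] 20 ae → 0xae20
  op=0xae20>>11=0x15 ⇒ shl (RR)
  [10:8] rd=6 = l
  [7:5] rs=1 = b
[10] a0 d7 → 0xd7a0
  op=0xd7a0>>11=0x1a ⇒ band (RR)
  [10:8] rd=7 = m
  [7:5] rs=5 = h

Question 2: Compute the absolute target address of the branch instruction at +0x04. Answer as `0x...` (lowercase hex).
0xb328

off 0x04: read 10 40 as little → 0x4010
  op=0x4010>>11=0x8 ⇒ b (J)
  [10:0] imm=16 = #16
  target = base 0xb312 + off 0x04 + 2 + imm 16 = 0xb328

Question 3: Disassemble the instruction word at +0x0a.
@+0a  little-endian(00 60) = 0x6000
  op=0x6000>>11=0xc ⇒ ret (N)

ret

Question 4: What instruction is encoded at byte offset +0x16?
[16] c0 ba → 0xbac0
  opcode bits[15:11]=0x17: eor/RR
  rd@[10:8]=0x2 ⇒ c
  rs@[7:5]=0x6 ⇒ l

eor c, l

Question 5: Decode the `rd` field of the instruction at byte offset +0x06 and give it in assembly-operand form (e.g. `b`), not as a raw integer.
@+06  little-endian(00 36) = 0x3600
  op=0x3600>>11=0x6 ⇒ not (R)
  rd@[10:8]=0x6 ⇒ l

l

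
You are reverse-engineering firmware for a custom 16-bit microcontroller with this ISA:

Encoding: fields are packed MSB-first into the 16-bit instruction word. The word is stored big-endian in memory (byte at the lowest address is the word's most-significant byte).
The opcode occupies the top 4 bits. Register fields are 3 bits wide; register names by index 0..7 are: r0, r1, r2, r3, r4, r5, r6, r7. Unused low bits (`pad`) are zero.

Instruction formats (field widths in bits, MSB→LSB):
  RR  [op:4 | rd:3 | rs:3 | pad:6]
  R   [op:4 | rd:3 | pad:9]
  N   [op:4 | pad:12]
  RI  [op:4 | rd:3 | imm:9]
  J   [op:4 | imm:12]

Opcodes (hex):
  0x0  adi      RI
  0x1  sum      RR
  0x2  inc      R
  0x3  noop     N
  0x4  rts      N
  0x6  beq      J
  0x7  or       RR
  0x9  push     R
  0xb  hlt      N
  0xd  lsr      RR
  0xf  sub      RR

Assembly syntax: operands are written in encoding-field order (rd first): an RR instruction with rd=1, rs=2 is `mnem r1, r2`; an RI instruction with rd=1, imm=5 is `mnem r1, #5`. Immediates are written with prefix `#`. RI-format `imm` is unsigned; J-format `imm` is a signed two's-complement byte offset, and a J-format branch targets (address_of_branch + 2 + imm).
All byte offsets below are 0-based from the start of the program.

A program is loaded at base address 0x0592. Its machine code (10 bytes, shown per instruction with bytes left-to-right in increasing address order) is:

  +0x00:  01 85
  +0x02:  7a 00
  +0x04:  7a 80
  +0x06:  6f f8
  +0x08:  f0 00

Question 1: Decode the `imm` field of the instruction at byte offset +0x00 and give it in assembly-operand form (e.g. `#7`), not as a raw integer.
#389

+0x00: 01 85 ⇒ word 0x0185 (big)
  op=0x0185>>12=0x0 ⇒ adi (RI)
  rd@[11:9]=0x0 ⇒ r0
  imm@[8:0]=0x185 ⇒ #389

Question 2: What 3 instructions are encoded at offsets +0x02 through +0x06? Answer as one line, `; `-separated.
off 0x02: read 7a 00 as big → 0x7a00
  top 4b → 0x7 → or [RR]
  [11:9] rd=5 = r5
  [8:6] rs=0 = r0
off 0x04: read 7a 80 as big → 0x7a80
  top 4b → 0x7 → or [RR]
  [11:9] rd=5 = r5
  [8:6] rs=2 = r2
off 0x06: read 6f f8 as big → 0x6ff8
  top 4b → 0x6 → beq [J]
  [11:0] imm=4088 (s12→-8) = #-8

or r5, r0; or r5, r2; beq #-8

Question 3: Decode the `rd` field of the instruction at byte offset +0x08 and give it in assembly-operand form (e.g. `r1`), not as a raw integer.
off 0x08: read f0 00 as big → 0xf000
  top 4b → 0xf → sub [RR]
  [11:9] rd=0 = r0
  [8:6] rs=0 = r0

r0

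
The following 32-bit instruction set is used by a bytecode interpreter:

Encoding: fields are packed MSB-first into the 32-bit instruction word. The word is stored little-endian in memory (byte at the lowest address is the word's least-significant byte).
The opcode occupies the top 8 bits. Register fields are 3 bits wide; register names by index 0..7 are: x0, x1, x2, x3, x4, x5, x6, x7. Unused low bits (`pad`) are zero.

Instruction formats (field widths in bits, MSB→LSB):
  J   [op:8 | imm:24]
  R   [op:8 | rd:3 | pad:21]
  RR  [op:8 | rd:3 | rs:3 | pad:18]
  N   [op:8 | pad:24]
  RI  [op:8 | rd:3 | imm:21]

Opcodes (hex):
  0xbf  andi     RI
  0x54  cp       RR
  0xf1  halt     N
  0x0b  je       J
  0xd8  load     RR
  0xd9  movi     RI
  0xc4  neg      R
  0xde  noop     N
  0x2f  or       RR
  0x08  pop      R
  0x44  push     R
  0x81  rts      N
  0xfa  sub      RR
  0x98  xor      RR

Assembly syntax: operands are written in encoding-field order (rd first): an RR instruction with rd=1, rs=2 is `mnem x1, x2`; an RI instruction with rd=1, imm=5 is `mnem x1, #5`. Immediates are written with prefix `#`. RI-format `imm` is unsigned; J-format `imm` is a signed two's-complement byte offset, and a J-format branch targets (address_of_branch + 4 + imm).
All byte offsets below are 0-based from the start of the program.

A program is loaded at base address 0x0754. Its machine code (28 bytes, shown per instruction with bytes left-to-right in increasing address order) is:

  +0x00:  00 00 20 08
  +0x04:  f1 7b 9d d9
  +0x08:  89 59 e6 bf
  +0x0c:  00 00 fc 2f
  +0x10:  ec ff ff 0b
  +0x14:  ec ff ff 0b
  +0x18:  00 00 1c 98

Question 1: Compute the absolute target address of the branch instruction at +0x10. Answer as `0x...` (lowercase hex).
0x0754

[10] ec ff ff 0b → 0x0bffffec
  op=0x0bffffec>>24=0xb ⇒ je (J)
  [23:0] imm=16777196 (s24→-20) = #-20
  target = base 0x0754 + off 0x10 + 4 + imm -20 = 0x0754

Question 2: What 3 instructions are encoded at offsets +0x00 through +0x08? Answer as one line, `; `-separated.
@+00  little-endian(00 00 20 08) = 0x08200000
  top 8b → 0x8 → pop [R]
  [23:21] rd=1 = x1
@+04  little-endian(f1 7b 9d d9) = 0xd99d7bf1
  top 8b → 0xd9 → movi [RI]
  [23:21] rd=4 = x4
  [20:0] imm=1932273 = #1932273
@+08  little-endian(89 59 e6 bf) = 0xbfe65989
  top 8b → 0xbf → andi [RI]
  [23:21] rd=7 = x7
  [20:0] imm=416137 = #416137

pop x1; movi x4, #1932273; andi x7, #416137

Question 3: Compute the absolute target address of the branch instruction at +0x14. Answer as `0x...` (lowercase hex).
0x0758

off 0x14: read ec ff ff 0b as little → 0x0bffffec
  op=0x0bffffec>>24=0xb ⇒ je (J)
  [23:0] imm=16777196 (s24→-20) = #-20
  target = base 0x0754 + off 0x14 + 4 + imm -20 = 0x0758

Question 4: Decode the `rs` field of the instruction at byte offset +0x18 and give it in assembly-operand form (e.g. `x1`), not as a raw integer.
x7

+0x18: 00 00 1c 98 ⇒ word 0x981c0000 (little)
  op=0x981c0000>>24=0x98 ⇒ xor (RR)
  rd@[23:21]=0x0 ⇒ x0
  rs@[20:18]=0x7 ⇒ x7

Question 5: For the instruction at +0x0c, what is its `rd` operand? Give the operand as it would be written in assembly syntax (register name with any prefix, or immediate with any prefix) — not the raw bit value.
x7

off 0x0c: read 00 00 fc 2f as little → 0x2ffc0000
  op=0x2ffc0000>>24=0x2f ⇒ or (RR)
  rd: (w>>21)&0x7=0x7 → x7
  rs: (w>>18)&0x7=0x7 → x7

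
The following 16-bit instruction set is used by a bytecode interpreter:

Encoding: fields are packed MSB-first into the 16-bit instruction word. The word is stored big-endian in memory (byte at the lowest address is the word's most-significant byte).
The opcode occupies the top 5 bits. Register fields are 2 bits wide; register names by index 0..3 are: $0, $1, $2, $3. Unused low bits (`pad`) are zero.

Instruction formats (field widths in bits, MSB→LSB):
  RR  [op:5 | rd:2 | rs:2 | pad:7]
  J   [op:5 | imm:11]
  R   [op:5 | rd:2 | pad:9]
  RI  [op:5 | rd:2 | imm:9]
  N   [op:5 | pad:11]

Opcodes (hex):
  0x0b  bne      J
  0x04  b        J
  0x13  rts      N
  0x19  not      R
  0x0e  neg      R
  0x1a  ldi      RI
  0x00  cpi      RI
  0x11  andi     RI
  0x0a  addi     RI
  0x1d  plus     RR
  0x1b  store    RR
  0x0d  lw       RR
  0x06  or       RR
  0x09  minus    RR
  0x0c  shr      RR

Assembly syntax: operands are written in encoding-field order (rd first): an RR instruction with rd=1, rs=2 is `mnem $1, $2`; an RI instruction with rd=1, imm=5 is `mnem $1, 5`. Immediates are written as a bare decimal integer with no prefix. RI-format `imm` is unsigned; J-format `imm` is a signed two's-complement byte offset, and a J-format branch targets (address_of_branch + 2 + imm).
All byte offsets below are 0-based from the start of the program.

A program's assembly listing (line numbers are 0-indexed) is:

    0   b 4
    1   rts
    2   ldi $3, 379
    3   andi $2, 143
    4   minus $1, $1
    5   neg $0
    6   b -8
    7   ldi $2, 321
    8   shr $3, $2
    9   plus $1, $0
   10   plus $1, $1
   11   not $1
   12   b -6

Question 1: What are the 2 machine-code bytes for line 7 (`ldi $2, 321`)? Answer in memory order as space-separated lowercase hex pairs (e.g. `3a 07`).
d5 41

line 7 (ldi): pack op=0x1a:5|rd=2:2|imm=321:9 = 0xd541; big→ d5 41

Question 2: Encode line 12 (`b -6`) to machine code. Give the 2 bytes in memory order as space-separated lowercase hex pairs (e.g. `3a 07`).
27 fa

12. b fields op=0x4:5|imm=-6:11 → word 27fah → 27 fa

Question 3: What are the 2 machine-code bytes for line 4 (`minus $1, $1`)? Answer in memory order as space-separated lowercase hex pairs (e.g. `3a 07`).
line 4 (minus): pack op=0x9:5|rd=1:2|rs=1:2|pad=0:7 = 0x4a80; big→ 4a 80

4a 80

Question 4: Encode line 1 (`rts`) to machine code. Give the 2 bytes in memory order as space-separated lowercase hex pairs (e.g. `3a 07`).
98 00

L1: rts op=0x13:5|pad=0:11 ⇒ 0x9800 ⇒ big 98 00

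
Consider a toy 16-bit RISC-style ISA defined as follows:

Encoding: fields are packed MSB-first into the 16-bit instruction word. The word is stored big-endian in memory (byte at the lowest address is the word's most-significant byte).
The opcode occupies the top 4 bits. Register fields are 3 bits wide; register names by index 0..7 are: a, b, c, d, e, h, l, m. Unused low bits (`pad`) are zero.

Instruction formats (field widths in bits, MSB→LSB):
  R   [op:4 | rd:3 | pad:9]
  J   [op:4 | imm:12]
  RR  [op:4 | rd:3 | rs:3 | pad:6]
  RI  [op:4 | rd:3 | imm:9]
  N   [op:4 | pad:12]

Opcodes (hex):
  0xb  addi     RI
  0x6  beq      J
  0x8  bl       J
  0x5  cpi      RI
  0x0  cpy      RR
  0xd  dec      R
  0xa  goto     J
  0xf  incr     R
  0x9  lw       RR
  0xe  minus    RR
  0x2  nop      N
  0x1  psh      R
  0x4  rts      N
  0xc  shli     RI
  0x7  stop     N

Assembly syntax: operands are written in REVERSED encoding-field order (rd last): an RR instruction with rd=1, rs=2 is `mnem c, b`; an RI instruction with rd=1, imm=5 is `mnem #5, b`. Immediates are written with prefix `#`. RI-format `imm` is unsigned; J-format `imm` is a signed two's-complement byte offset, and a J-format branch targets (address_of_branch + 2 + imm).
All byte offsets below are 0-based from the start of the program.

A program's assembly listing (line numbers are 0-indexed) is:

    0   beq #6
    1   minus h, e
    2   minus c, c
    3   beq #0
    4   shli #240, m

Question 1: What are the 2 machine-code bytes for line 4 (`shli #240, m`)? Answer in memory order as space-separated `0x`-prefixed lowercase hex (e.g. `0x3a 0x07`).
4. shli fields op=0xc:4|rd=7:3|imm=240:9 → word cef0h → ce f0

0xce 0xf0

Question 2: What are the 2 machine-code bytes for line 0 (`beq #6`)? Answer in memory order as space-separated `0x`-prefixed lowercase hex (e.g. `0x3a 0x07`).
L0: beq op=0x6:4|imm=6:12 ⇒ 0x6006 ⇒ big 60 06

0x60 0x06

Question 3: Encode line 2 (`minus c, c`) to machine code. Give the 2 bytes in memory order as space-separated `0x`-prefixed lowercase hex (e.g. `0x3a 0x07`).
0xe4 0x80

L2: minus op=0xe:4|rd=2:3|rs=2:3|pad=0:6 ⇒ 0xe480 ⇒ big e4 80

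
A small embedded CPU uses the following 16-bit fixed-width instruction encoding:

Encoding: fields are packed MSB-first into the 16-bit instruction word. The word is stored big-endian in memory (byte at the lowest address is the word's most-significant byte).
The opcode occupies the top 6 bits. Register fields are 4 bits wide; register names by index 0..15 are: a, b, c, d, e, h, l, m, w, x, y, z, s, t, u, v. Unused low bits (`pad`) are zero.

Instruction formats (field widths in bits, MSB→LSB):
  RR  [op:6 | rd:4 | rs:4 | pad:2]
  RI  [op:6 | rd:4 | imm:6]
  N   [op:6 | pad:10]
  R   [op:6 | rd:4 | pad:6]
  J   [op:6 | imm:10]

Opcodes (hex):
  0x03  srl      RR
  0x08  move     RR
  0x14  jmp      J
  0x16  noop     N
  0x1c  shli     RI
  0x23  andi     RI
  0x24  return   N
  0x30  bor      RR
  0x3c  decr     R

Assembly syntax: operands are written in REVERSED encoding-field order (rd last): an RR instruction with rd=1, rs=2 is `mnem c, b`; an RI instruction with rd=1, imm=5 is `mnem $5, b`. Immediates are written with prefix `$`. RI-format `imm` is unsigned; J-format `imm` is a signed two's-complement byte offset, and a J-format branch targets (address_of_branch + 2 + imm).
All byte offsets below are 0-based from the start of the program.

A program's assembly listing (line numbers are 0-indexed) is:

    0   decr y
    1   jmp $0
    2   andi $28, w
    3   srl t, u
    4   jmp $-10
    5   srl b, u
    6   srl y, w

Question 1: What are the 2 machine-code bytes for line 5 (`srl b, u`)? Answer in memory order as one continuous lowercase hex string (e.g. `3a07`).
L5: srl op=0x3:6|rd=14:4|rs=1:4|pad=0:2 ⇒ 0x0f84 ⇒ big 0f 84

0f84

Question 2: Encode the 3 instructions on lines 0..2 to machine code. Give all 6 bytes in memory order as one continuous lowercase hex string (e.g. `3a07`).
f28050008e1c

L0: decr op=0x3c:6|rd=10:4|pad=0:6 ⇒ 0xf280 ⇒ big f2 80
L1: jmp op=0x14:6|imm=0:10 ⇒ 0x5000 ⇒ big 50 00
L2: andi op=0x23:6|rd=8:4|imm=28:6 ⇒ 0x8e1c ⇒ big 8e 1c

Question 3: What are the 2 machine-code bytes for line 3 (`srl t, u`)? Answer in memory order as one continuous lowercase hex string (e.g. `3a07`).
line 3 (srl): pack op=0x3:6|rd=14:4|rs=13:4|pad=0:2 = 0x0fb4; big→ 0f b4

0fb4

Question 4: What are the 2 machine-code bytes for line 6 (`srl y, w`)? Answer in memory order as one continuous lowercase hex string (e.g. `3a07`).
L6: srl op=0x3:6|rd=8:4|rs=10:4|pad=0:2 ⇒ 0x0e28 ⇒ big 0e 28

0e28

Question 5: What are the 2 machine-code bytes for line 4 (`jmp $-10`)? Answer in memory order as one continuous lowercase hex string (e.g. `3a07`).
L4: jmp op=0x14:6|imm=-10:10 ⇒ 0x53f6 ⇒ big 53 f6

53f6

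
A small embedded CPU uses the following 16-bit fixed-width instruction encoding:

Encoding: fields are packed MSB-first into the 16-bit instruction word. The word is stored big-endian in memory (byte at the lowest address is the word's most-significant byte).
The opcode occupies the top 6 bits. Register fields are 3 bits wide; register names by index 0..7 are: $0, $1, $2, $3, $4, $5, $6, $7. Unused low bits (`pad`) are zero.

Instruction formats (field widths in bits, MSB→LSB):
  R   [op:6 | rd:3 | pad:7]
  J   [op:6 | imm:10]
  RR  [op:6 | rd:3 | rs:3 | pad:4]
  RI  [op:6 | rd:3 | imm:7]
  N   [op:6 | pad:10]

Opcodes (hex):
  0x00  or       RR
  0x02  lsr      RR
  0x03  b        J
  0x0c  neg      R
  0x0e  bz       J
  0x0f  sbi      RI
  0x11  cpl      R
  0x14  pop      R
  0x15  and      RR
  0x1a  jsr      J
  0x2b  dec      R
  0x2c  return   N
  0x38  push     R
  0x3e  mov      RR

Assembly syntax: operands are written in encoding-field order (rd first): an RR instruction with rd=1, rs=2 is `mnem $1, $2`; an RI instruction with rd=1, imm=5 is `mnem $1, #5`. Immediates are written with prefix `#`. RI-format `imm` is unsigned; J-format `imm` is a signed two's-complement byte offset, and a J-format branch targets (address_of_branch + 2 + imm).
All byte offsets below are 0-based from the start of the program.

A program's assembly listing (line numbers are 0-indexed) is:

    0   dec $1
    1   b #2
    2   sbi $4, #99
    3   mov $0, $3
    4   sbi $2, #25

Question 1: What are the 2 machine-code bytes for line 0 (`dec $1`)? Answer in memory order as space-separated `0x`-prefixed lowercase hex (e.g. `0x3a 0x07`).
line 0 (dec): pack op=0x2b:6|rd=1:3|pad=0:7 = 0xac80; big→ ac 80

0xac 0x80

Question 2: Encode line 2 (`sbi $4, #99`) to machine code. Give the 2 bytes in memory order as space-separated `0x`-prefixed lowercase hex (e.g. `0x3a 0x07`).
0x3e 0x63

L2: sbi op=0xf:6|rd=4:3|imm=99:7 ⇒ 0x3e63 ⇒ big 3e 63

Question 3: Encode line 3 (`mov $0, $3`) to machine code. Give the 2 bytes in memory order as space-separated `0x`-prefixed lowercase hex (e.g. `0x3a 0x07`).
line 3 (mov): pack op=0x3e:6|rd=0:3|rs=3:3|pad=0:4 = 0xf830; big→ f8 30

0xf8 0x30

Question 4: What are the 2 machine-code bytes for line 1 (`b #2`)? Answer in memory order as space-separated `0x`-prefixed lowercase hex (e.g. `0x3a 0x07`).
line 1 (b): pack op=0x3:6|imm=2:10 = 0x0c02; big→ 0c 02

0x0c 0x02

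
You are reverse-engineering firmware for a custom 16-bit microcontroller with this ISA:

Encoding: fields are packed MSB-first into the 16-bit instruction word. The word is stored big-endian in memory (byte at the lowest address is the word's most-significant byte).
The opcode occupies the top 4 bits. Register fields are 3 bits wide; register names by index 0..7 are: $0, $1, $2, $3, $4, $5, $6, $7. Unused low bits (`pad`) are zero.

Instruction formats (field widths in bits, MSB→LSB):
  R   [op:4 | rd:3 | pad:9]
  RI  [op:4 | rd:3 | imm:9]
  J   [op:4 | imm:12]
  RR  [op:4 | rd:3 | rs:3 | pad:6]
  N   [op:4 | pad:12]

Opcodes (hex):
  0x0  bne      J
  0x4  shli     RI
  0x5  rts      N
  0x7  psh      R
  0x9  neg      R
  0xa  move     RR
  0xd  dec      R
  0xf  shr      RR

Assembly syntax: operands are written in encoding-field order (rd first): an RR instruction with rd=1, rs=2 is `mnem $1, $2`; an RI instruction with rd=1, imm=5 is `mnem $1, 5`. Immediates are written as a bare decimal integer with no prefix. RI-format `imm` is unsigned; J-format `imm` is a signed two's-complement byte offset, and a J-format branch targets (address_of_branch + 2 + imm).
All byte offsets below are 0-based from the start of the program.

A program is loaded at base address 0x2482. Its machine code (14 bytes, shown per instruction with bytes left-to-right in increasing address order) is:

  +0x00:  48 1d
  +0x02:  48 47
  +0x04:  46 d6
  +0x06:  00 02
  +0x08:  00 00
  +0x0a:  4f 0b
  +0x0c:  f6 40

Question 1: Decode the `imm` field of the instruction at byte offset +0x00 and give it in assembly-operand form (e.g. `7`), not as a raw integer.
[00] 48 1d → 0x481d
  opcode bits[15:12]=0x4: shli/RI
  rd: (w>>9)&0x7=0x4 → $4
  imm: (w>>0)&0x1ff=0x1d → 29

29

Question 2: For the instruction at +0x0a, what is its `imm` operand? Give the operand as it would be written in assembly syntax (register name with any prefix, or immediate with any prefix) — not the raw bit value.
off 0x0a: read 4f 0b as big → 0x4f0b
  op=0x4f0b>>12=0x4 ⇒ shli (RI)
  rd: (w>>9)&0x7=0x7 → $7
  imm: (w>>0)&0x1ff=0x10b → 267

267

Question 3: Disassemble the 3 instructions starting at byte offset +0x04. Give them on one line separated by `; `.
shli $3, 214; bne 2; bne 0

@+04  big-endian(46 d6) = 0x46d6
  opcode bits[15:12]=0x4: shli/RI
  [11:9] rd=3 = $3
  [8:0] imm=214 = 214
@+06  big-endian(00 02) = 0x0002
  opcode bits[15:12]=0x0: bne/J
  [11:0] imm=2 = 2
@+08  big-endian(00 00) = 0x0000
  opcode bits[15:12]=0x0: bne/J
  [11:0] imm=0 = 0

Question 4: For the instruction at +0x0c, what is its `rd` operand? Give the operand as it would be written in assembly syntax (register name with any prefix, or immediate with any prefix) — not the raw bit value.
@+0c  big-endian(f6 40) = 0xf640
  top 4b → 0xf → shr [RR]
  rd@[11:9]=0x3 ⇒ $3
  rs@[8:6]=0x1 ⇒ $1

$3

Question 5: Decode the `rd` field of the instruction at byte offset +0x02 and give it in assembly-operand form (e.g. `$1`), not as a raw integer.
$4

@+02  big-endian(48 47) = 0x4847
  top 4b → 0x4 → shli [RI]
  [11:9] rd=4 = $4
  [8:0] imm=71 = 71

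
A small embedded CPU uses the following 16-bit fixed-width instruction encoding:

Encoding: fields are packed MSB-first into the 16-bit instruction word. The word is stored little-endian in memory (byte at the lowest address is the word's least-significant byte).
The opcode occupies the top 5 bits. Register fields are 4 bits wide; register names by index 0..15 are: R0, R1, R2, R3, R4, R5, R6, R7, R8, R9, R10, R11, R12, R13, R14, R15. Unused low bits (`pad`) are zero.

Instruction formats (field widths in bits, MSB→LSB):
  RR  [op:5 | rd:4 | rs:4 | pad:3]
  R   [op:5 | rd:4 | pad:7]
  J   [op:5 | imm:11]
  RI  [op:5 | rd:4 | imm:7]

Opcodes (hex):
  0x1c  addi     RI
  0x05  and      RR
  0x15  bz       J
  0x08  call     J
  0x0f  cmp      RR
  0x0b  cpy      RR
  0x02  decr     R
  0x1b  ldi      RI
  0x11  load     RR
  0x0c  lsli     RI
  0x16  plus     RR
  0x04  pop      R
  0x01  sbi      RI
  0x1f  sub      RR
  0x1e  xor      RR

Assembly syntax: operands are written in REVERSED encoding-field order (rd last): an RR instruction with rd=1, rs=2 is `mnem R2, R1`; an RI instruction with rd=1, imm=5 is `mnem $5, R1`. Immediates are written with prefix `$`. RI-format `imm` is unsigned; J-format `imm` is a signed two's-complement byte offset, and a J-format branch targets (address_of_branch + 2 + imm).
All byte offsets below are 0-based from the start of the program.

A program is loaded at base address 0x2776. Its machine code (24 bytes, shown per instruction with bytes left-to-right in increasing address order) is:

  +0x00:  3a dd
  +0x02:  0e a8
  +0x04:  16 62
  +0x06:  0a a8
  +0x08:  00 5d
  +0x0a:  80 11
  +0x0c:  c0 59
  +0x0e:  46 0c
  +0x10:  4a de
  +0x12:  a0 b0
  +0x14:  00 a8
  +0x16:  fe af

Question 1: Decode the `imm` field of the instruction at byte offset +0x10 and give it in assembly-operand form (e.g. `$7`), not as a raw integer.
off 0x10: read 4a de as little → 0xde4a
  opcode bits[15:11]=0x1b: ldi/RI
  rd@[10:7]=0xc ⇒ R12
  imm@[6:0]=0x4a ⇒ $74

$74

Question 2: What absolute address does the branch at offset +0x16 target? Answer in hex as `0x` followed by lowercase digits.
0x278c

off 0x16: read fe af as little → 0xaffe
  top 5b → 0x15 → bz [J]
  [10:0] imm=2046 (s11→-2) = $-2
  target = base 0x2776 + off 0x16 + 2 + imm -2 = 0x278c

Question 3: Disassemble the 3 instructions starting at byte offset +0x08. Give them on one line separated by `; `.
cpy R0, R10; decr R3; cpy R8, R3

+0x08: 00 5d ⇒ word 0x5d00 (little)
  opcode bits[15:11]=0xb: cpy/RR
  rd@[10:7]=0xa ⇒ R10
  rs@[6:3]=0x0 ⇒ R0
+0x0a: 80 11 ⇒ word 0x1180 (little)
  opcode bits[15:11]=0x2: decr/R
  rd@[10:7]=0x3 ⇒ R3
+0x0c: c0 59 ⇒ word 0x59c0 (little)
  opcode bits[15:11]=0xb: cpy/RR
  rd@[10:7]=0x3 ⇒ R3
  rs@[6:3]=0x8 ⇒ R8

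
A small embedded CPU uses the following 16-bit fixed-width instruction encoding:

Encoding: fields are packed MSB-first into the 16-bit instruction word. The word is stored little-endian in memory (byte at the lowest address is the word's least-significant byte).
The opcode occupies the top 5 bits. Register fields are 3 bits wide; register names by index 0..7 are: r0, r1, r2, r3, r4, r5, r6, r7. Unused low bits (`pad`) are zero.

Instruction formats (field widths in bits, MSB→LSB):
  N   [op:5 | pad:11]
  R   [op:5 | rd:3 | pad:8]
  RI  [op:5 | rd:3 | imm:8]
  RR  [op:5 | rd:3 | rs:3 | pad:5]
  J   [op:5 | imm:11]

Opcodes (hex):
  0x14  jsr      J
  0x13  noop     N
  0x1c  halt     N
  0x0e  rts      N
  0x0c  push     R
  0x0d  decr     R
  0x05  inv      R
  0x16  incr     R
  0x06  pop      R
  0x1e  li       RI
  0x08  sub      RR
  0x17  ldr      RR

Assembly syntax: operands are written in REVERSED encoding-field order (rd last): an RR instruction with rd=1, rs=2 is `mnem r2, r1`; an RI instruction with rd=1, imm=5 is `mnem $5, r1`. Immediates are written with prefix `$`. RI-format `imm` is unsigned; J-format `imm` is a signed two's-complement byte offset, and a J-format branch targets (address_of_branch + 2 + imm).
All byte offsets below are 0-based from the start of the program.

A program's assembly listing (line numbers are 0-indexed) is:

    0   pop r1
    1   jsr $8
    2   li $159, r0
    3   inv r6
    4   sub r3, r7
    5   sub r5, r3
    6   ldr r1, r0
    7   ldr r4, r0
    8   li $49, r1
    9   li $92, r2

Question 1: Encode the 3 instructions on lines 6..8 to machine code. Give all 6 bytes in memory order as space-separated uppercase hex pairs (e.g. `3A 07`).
20 B8 80 B8 31 F1

6. ldr fields op=0x17:5|rd=0:3|rs=1:3|pad=0:5 → word b820h → 20 b8
7. ldr fields op=0x17:5|rd=0:3|rs=4:3|pad=0:5 → word b880h → 80 b8
8. li fields op=0x1e:5|rd=1:3|imm=49:8 → word f131h → 31 f1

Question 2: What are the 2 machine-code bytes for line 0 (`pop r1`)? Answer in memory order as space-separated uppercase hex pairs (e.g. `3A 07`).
0. pop fields op=0x6:5|rd=1:3|pad=0:8 → word 3100h → 00 31

00 31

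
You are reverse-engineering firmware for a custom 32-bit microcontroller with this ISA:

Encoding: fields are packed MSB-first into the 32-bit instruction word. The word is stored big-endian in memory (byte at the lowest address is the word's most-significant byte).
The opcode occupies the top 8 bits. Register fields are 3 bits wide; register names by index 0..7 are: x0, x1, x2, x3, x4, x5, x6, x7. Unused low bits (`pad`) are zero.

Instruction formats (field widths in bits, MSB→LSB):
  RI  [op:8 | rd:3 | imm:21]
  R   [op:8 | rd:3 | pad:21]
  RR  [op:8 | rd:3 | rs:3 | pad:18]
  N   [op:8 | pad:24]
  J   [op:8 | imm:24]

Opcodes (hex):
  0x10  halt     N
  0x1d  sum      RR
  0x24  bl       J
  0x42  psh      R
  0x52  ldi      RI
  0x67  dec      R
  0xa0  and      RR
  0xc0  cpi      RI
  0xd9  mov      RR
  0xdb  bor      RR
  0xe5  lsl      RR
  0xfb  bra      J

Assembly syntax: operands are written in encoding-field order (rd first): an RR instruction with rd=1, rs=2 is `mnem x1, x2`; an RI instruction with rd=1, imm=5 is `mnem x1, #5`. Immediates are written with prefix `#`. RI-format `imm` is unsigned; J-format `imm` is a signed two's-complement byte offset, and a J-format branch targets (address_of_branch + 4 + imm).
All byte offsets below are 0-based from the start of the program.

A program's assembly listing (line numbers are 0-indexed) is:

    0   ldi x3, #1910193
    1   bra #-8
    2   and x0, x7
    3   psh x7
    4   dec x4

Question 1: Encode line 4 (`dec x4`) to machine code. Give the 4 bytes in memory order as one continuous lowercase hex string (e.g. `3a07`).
67800000

line 4 (dec): pack op=0x67:8|rd=4:3|pad=0:21 = 0x67800000; big→ 67 80 00 00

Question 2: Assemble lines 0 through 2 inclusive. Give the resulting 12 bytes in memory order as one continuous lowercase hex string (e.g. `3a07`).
527d25b1fbfffff8a01c0000

L0: ldi op=0x52:8|rd=3:3|imm=1910193:21 ⇒ 0x527d25b1 ⇒ big 52 7d 25 b1
L1: bra op=0xfb:8|imm=-8:24 ⇒ 0xfbfffff8 ⇒ big fb ff ff f8
L2: and op=0xa0:8|rd=0:3|rs=7:3|pad=0:18 ⇒ 0xa01c0000 ⇒ big a0 1c 00 00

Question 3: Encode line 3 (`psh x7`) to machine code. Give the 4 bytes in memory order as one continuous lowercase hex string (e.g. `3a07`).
42e00000

L3: psh op=0x42:8|rd=7:3|pad=0:21 ⇒ 0x42e00000 ⇒ big 42 e0 00 00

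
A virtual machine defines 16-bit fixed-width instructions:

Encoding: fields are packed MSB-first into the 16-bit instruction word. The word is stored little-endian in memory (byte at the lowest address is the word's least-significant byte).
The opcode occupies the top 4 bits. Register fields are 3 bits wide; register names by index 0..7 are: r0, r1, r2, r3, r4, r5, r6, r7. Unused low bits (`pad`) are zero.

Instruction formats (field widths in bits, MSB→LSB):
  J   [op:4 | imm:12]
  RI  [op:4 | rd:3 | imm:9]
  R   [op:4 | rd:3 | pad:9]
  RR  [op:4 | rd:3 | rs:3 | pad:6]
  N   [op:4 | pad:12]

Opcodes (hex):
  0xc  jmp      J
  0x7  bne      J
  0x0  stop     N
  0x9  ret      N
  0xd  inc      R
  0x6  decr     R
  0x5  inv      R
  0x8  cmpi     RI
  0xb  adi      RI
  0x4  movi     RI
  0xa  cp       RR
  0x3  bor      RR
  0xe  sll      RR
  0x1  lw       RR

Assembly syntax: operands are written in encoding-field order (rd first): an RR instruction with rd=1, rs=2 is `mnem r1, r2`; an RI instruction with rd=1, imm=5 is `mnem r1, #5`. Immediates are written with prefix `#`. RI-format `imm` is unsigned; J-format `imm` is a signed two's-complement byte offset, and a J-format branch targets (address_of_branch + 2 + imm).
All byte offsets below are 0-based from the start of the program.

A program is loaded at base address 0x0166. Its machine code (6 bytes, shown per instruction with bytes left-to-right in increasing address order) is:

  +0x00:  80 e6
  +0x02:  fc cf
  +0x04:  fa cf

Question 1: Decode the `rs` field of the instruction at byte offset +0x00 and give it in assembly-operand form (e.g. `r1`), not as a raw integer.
[00] 80 e6 → 0xe680
  opcode bits[15:12]=0xe: sll/RR
  rd: (w>>9)&0x7=0x3 → r3
  rs: (w>>6)&0x7=0x2 → r2

r2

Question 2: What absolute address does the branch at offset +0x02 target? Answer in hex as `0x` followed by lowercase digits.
0x0166

+0x02: fc cf ⇒ word 0xcffc (little)
  opcode bits[15:12]=0xc: jmp/J
  [11:0] imm=4092 (s12→-4) = #-4
  target = base 0x0166 + off 0x02 + 2 + imm -4 = 0x0166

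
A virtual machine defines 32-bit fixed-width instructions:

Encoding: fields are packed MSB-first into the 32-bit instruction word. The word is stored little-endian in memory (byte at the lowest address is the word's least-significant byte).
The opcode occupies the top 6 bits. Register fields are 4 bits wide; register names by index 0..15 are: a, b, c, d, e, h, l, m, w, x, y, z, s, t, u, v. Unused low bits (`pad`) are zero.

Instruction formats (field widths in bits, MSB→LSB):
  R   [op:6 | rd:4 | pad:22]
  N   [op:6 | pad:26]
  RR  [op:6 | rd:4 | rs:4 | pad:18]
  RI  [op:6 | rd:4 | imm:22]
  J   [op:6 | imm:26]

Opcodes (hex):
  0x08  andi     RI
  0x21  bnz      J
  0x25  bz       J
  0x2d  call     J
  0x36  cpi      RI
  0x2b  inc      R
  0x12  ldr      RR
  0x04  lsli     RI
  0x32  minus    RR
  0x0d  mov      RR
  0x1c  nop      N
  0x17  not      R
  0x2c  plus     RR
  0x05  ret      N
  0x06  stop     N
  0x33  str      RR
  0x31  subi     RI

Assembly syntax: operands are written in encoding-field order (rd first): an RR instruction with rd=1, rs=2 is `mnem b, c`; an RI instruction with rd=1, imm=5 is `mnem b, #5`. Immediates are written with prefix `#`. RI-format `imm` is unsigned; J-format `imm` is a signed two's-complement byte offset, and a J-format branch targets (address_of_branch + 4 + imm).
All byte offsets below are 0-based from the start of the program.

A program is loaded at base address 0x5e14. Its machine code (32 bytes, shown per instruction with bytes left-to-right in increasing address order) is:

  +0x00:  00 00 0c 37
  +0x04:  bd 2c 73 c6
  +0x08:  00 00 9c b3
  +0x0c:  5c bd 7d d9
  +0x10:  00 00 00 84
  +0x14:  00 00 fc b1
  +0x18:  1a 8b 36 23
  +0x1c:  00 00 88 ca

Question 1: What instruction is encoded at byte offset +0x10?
bnz #0

+0x10: 00 00 00 84 ⇒ word 0x84000000 (little)
  top 6b → 0x21 → bnz [J]
  [25:0] imm=0 = #0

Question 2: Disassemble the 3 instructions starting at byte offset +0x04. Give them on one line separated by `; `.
subi x, #3353789; plus u, m; cpi h, #4046172

off 0x04: read bd 2c 73 c6 as little → 0xc6732cbd
  opcode bits[31:26]=0x31: subi/RI
  rd: (w>>22)&0xf=0x9 → x
  imm: (w>>0)&0x3fffff=0x332cbd → #3353789
off 0x08: read 00 00 9c b3 as little → 0xb39c0000
  opcode bits[31:26]=0x2c: plus/RR
  rd: (w>>22)&0xf=0xe → u
  rs: (w>>18)&0xf=0x7 → m
off 0x0c: read 5c bd 7d d9 as little → 0xd97dbd5c
  opcode bits[31:26]=0x36: cpi/RI
  rd: (w>>22)&0xf=0x5 → h
  imm: (w>>0)&0x3fffff=0x3dbd5c → #4046172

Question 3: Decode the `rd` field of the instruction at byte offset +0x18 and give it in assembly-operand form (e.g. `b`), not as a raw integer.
off 0x18: read 1a 8b 36 23 as little → 0x23368b1a
  op=0x23368b1a>>26=0x8 ⇒ andi (RI)
  rd@[25:22]=0xc ⇒ s
  imm@[21:0]=0x368b1a ⇒ #3574554

s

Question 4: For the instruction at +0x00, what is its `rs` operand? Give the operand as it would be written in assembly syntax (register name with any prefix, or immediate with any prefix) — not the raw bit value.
d

off 0x00: read 00 00 0c 37 as little → 0x370c0000
  top 6b → 0xd → mov [RR]
  rd: (w>>22)&0xf=0xc → s
  rs: (w>>18)&0xf=0x3 → d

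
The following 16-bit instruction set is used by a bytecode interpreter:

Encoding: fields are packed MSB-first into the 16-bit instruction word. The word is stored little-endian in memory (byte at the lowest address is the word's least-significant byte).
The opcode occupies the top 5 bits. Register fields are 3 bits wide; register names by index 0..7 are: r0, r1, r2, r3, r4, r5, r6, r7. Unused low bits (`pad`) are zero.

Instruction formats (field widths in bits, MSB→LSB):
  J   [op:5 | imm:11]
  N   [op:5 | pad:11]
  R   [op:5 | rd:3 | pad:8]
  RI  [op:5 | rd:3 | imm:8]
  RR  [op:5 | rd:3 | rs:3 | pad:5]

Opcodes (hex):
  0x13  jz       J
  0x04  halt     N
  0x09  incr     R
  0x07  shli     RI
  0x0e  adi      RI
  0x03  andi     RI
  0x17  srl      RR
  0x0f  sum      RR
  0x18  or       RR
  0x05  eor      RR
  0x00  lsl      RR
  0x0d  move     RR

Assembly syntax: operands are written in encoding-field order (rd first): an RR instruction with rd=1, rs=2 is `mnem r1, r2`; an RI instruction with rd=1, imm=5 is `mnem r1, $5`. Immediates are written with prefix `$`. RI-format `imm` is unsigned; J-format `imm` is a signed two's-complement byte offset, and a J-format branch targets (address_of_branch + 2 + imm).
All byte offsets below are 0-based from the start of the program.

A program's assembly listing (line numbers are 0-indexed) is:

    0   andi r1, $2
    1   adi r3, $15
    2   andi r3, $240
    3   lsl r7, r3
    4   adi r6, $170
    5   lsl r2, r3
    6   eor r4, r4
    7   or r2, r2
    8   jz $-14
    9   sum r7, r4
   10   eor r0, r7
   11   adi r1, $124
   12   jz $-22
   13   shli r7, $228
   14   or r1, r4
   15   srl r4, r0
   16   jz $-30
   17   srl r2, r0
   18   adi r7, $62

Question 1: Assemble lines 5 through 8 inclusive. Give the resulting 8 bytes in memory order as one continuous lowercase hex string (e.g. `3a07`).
5. lsl fields op=0x0:5|rd=2:3|rs=3:3|pad=0:5 → word 0260h → 60 02
6. eor fields op=0x5:5|rd=4:3|rs=4:3|pad=0:5 → word 2c80h → 80 2c
7. or fields op=0x18:5|rd=2:3|rs=2:3|pad=0:5 → word c240h → 40 c2
8. jz fields op=0x13:5|imm=-14:11 → word 9ff2h → f2 9f

6002802c40c2f29f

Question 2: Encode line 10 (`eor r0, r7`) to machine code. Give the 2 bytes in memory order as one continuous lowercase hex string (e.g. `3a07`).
10. eor fields op=0x5:5|rd=0:3|rs=7:3|pad=0:5 → word 28e0h → e0 28

e028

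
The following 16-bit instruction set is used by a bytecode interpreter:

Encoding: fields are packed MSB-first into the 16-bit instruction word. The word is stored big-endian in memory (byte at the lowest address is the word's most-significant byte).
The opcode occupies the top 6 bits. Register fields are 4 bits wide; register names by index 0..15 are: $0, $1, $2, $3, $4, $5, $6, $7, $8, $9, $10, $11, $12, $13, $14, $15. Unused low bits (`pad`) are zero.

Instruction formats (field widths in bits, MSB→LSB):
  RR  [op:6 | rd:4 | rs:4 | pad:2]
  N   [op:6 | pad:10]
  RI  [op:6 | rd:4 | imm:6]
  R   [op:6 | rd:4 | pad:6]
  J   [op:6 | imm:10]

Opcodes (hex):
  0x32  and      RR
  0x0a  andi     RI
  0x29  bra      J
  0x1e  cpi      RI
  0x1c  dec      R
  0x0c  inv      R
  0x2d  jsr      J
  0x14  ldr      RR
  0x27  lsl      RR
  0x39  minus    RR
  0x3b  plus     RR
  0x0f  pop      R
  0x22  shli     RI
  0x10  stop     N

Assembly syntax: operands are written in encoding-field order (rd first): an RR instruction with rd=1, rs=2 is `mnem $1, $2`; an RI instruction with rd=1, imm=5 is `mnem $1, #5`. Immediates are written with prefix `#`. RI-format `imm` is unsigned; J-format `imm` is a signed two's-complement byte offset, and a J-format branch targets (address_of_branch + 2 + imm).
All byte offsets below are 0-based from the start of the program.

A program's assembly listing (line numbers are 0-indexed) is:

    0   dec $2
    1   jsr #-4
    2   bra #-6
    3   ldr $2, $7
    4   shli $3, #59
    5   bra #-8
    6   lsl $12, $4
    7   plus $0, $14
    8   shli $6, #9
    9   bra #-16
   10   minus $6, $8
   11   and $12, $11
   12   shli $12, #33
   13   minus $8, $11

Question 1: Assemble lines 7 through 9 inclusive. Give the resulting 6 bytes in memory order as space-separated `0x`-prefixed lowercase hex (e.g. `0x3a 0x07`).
L7: plus op=0x3b:6|rd=0:4|rs=14:4|pad=0:2 ⇒ 0xec38 ⇒ big ec 38
L8: shli op=0x22:6|rd=6:4|imm=9:6 ⇒ 0x8989 ⇒ big 89 89
L9: bra op=0x29:6|imm=-16:10 ⇒ 0xa7f0 ⇒ big a7 f0

0xec 0x38 0x89 0x89 0xa7 0xf0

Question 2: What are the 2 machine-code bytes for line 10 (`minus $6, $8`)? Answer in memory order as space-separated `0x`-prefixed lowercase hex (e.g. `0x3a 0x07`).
10. minus fields op=0x39:6|rd=6:4|rs=8:4|pad=0:2 → word e5a0h → e5 a0

0xe5 0xa0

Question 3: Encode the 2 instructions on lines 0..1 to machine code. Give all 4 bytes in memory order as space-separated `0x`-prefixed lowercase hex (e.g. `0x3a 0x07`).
0. dec fields op=0x1c:6|rd=2:4|pad=0:6 → word 7080h → 70 80
1. jsr fields op=0x2d:6|imm=-4:10 → word b7fch → b7 fc

0x70 0x80 0xb7 0xfc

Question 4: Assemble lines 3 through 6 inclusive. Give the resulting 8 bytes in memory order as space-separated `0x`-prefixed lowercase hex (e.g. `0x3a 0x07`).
0x50 0x9c 0x88 0xfb 0xa7 0xf8 0x9f 0x10

3. ldr fields op=0x14:6|rd=2:4|rs=7:4|pad=0:2 → word 509ch → 50 9c
4. shli fields op=0x22:6|rd=3:4|imm=59:6 → word 88fbh → 88 fb
5. bra fields op=0x29:6|imm=-8:10 → word a7f8h → a7 f8
6. lsl fields op=0x27:6|rd=12:4|rs=4:4|pad=0:2 → word 9f10h → 9f 10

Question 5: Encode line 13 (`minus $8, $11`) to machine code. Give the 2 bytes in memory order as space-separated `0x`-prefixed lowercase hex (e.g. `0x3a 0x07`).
13. minus fields op=0x39:6|rd=8:4|rs=11:4|pad=0:2 → word e62ch → e6 2c

0xe6 0x2c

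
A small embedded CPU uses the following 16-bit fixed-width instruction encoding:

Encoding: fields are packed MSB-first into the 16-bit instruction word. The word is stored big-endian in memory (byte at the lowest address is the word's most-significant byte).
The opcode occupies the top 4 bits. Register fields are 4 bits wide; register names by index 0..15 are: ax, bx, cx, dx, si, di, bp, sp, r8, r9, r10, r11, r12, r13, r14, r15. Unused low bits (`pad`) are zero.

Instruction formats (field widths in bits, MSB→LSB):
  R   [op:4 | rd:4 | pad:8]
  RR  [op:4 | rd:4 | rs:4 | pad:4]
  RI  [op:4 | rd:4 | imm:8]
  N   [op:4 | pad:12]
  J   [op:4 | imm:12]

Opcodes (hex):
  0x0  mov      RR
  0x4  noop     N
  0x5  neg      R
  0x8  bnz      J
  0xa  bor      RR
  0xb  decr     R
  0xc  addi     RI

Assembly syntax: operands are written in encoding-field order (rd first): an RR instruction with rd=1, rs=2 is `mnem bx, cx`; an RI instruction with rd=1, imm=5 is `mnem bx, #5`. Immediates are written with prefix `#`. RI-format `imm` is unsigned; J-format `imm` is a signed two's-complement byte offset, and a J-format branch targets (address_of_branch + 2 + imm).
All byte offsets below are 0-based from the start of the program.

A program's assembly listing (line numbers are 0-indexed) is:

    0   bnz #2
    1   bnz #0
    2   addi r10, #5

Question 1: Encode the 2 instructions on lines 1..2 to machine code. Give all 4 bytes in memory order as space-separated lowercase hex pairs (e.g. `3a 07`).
line 1 (bnz): pack op=0x8:4|imm=0:12 = 0x8000; big→ 80 00
line 2 (addi): pack op=0xc:4|rd=10:4|imm=5:8 = 0xca05; big→ ca 05

80 00 ca 05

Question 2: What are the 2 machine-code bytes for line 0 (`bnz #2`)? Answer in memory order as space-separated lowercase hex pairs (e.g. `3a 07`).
L0: bnz op=0x8:4|imm=2:12 ⇒ 0x8002 ⇒ big 80 02

80 02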